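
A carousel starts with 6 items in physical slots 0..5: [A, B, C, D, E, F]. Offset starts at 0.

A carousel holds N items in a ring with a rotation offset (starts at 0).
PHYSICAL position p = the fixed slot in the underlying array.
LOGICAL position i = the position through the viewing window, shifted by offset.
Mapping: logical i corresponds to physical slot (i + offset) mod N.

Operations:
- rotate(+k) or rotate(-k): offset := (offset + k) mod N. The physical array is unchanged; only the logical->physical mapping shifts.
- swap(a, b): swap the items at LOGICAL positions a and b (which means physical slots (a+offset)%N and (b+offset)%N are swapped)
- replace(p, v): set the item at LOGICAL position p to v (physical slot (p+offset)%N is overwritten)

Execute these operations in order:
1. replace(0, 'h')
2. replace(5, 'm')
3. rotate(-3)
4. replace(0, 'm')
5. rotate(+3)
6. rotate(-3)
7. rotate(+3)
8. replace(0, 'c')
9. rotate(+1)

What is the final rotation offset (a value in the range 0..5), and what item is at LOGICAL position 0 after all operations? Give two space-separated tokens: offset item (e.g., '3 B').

After op 1 (replace(0, 'h')): offset=0, physical=[h,B,C,D,E,F], logical=[h,B,C,D,E,F]
After op 2 (replace(5, 'm')): offset=0, physical=[h,B,C,D,E,m], logical=[h,B,C,D,E,m]
After op 3 (rotate(-3)): offset=3, physical=[h,B,C,D,E,m], logical=[D,E,m,h,B,C]
After op 4 (replace(0, 'm')): offset=3, physical=[h,B,C,m,E,m], logical=[m,E,m,h,B,C]
After op 5 (rotate(+3)): offset=0, physical=[h,B,C,m,E,m], logical=[h,B,C,m,E,m]
After op 6 (rotate(-3)): offset=3, physical=[h,B,C,m,E,m], logical=[m,E,m,h,B,C]
After op 7 (rotate(+3)): offset=0, physical=[h,B,C,m,E,m], logical=[h,B,C,m,E,m]
After op 8 (replace(0, 'c')): offset=0, physical=[c,B,C,m,E,m], logical=[c,B,C,m,E,m]
After op 9 (rotate(+1)): offset=1, physical=[c,B,C,m,E,m], logical=[B,C,m,E,m,c]

Answer: 1 B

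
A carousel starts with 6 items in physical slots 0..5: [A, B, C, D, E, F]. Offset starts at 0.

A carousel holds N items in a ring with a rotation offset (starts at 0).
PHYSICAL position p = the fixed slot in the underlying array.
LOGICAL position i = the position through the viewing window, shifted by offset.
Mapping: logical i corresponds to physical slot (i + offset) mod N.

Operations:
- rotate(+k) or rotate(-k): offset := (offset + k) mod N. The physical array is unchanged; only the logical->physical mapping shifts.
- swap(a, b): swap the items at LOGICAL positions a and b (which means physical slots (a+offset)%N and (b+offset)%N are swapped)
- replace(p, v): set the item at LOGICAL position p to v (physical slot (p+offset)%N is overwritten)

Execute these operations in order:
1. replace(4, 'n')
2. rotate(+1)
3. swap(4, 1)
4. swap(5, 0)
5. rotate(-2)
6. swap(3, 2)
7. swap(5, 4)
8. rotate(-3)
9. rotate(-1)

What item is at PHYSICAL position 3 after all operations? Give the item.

Answer: n

Derivation:
After op 1 (replace(4, 'n')): offset=0, physical=[A,B,C,D,n,F], logical=[A,B,C,D,n,F]
After op 2 (rotate(+1)): offset=1, physical=[A,B,C,D,n,F], logical=[B,C,D,n,F,A]
After op 3 (swap(4, 1)): offset=1, physical=[A,B,F,D,n,C], logical=[B,F,D,n,C,A]
After op 4 (swap(5, 0)): offset=1, physical=[B,A,F,D,n,C], logical=[A,F,D,n,C,B]
After op 5 (rotate(-2)): offset=5, physical=[B,A,F,D,n,C], logical=[C,B,A,F,D,n]
After op 6 (swap(3, 2)): offset=5, physical=[B,F,A,D,n,C], logical=[C,B,F,A,D,n]
After op 7 (swap(5, 4)): offset=5, physical=[B,F,A,n,D,C], logical=[C,B,F,A,n,D]
After op 8 (rotate(-3)): offset=2, physical=[B,F,A,n,D,C], logical=[A,n,D,C,B,F]
After op 9 (rotate(-1)): offset=1, physical=[B,F,A,n,D,C], logical=[F,A,n,D,C,B]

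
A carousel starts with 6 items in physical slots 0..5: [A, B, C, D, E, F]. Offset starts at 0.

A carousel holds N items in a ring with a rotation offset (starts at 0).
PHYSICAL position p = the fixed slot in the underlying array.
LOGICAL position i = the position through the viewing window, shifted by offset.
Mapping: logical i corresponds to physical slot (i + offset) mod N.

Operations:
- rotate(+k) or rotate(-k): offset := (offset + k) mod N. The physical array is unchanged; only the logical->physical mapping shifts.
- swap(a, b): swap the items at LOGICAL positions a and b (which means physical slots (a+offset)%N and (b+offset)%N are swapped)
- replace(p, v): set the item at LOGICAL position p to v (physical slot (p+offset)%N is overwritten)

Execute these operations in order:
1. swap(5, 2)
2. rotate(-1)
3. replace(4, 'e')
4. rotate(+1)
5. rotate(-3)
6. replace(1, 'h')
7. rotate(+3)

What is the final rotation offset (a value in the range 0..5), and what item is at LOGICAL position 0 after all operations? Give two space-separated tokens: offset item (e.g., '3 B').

Answer: 0 A

Derivation:
After op 1 (swap(5, 2)): offset=0, physical=[A,B,F,D,E,C], logical=[A,B,F,D,E,C]
After op 2 (rotate(-1)): offset=5, physical=[A,B,F,D,E,C], logical=[C,A,B,F,D,E]
After op 3 (replace(4, 'e')): offset=5, physical=[A,B,F,e,E,C], logical=[C,A,B,F,e,E]
After op 4 (rotate(+1)): offset=0, physical=[A,B,F,e,E,C], logical=[A,B,F,e,E,C]
After op 5 (rotate(-3)): offset=3, physical=[A,B,F,e,E,C], logical=[e,E,C,A,B,F]
After op 6 (replace(1, 'h')): offset=3, physical=[A,B,F,e,h,C], logical=[e,h,C,A,B,F]
After op 7 (rotate(+3)): offset=0, physical=[A,B,F,e,h,C], logical=[A,B,F,e,h,C]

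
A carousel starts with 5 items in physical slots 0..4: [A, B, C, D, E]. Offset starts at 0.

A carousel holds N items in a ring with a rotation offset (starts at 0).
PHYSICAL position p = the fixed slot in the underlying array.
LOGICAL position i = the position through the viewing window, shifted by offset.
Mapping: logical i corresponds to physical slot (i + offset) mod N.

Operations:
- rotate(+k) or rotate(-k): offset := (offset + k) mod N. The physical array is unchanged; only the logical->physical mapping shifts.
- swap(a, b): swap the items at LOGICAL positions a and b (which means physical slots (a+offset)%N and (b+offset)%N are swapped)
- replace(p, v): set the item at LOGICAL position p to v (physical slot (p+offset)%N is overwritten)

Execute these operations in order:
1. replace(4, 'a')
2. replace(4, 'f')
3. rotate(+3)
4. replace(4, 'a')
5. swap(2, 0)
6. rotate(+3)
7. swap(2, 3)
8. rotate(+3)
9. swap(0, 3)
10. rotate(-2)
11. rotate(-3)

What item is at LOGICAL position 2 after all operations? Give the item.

After op 1 (replace(4, 'a')): offset=0, physical=[A,B,C,D,a], logical=[A,B,C,D,a]
After op 2 (replace(4, 'f')): offset=0, physical=[A,B,C,D,f], logical=[A,B,C,D,f]
After op 3 (rotate(+3)): offset=3, physical=[A,B,C,D,f], logical=[D,f,A,B,C]
After op 4 (replace(4, 'a')): offset=3, physical=[A,B,a,D,f], logical=[D,f,A,B,a]
After op 5 (swap(2, 0)): offset=3, physical=[D,B,a,A,f], logical=[A,f,D,B,a]
After op 6 (rotate(+3)): offset=1, physical=[D,B,a,A,f], logical=[B,a,A,f,D]
After op 7 (swap(2, 3)): offset=1, physical=[D,B,a,f,A], logical=[B,a,f,A,D]
After op 8 (rotate(+3)): offset=4, physical=[D,B,a,f,A], logical=[A,D,B,a,f]
After op 9 (swap(0, 3)): offset=4, physical=[D,B,A,f,a], logical=[a,D,B,A,f]
After op 10 (rotate(-2)): offset=2, physical=[D,B,A,f,a], logical=[A,f,a,D,B]
After op 11 (rotate(-3)): offset=4, physical=[D,B,A,f,a], logical=[a,D,B,A,f]

Answer: B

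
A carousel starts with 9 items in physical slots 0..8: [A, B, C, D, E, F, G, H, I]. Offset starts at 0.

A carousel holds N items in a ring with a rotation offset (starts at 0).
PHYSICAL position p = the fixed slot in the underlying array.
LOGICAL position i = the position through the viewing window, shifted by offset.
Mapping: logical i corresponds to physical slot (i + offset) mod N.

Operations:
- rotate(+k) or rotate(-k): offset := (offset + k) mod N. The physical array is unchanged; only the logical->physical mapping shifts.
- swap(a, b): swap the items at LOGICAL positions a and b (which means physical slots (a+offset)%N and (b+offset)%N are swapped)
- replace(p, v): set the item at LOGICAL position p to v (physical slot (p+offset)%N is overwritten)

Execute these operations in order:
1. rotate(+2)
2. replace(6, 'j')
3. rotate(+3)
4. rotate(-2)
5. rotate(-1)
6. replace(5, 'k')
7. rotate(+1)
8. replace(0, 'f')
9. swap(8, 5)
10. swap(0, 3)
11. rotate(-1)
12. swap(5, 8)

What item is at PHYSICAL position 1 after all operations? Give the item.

After op 1 (rotate(+2)): offset=2, physical=[A,B,C,D,E,F,G,H,I], logical=[C,D,E,F,G,H,I,A,B]
After op 2 (replace(6, 'j')): offset=2, physical=[A,B,C,D,E,F,G,H,j], logical=[C,D,E,F,G,H,j,A,B]
After op 3 (rotate(+3)): offset=5, physical=[A,B,C,D,E,F,G,H,j], logical=[F,G,H,j,A,B,C,D,E]
After op 4 (rotate(-2)): offset=3, physical=[A,B,C,D,E,F,G,H,j], logical=[D,E,F,G,H,j,A,B,C]
After op 5 (rotate(-1)): offset=2, physical=[A,B,C,D,E,F,G,H,j], logical=[C,D,E,F,G,H,j,A,B]
After op 6 (replace(5, 'k')): offset=2, physical=[A,B,C,D,E,F,G,k,j], logical=[C,D,E,F,G,k,j,A,B]
After op 7 (rotate(+1)): offset=3, physical=[A,B,C,D,E,F,G,k,j], logical=[D,E,F,G,k,j,A,B,C]
After op 8 (replace(0, 'f')): offset=3, physical=[A,B,C,f,E,F,G,k,j], logical=[f,E,F,G,k,j,A,B,C]
After op 9 (swap(8, 5)): offset=3, physical=[A,B,j,f,E,F,G,k,C], logical=[f,E,F,G,k,C,A,B,j]
After op 10 (swap(0, 3)): offset=3, physical=[A,B,j,G,E,F,f,k,C], logical=[G,E,F,f,k,C,A,B,j]
After op 11 (rotate(-1)): offset=2, physical=[A,B,j,G,E,F,f,k,C], logical=[j,G,E,F,f,k,C,A,B]
After op 12 (swap(5, 8)): offset=2, physical=[A,k,j,G,E,F,f,B,C], logical=[j,G,E,F,f,B,C,A,k]

Answer: k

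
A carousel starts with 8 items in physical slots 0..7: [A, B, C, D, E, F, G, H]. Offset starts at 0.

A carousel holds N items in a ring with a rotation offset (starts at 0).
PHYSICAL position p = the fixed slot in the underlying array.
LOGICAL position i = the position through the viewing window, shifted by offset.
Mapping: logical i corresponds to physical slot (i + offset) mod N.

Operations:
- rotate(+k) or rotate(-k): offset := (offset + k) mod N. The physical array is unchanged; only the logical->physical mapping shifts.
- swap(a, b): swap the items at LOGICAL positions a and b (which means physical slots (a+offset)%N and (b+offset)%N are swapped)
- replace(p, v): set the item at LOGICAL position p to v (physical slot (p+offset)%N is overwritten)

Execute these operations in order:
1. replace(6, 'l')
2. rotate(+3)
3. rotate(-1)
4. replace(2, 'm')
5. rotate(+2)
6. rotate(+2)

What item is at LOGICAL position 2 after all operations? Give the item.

Answer: A

Derivation:
After op 1 (replace(6, 'l')): offset=0, physical=[A,B,C,D,E,F,l,H], logical=[A,B,C,D,E,F,l,H]
After op 2 (rotate(+3)): offset=3, physical=[A,B,C,D,E,F,l,H], logical=[D,E,F,l,H,A,B,C]
After op 3 (rotate(-1)): offset=2, physical=[A,B,C,D,E,F,l,H], logical=[C,D,E,F,l,H,A,B]
After op 4 (replace(2, 'm')): offset=2, physical=[A,B,C,D,m,F,l,H], logical=[C,D,m,F,l,H,A,B]
After op 5 (rotate(+2)): offset=4, physical=[A,B,C,D,m,F,l,H], logical=[m,F,l,H,A,B,C,D]
After op 6 (rotate(+2)): offset=6, physical=[A,B,C,D,m,F,l,H], logical=[l,H,A,B,C,D,m,F]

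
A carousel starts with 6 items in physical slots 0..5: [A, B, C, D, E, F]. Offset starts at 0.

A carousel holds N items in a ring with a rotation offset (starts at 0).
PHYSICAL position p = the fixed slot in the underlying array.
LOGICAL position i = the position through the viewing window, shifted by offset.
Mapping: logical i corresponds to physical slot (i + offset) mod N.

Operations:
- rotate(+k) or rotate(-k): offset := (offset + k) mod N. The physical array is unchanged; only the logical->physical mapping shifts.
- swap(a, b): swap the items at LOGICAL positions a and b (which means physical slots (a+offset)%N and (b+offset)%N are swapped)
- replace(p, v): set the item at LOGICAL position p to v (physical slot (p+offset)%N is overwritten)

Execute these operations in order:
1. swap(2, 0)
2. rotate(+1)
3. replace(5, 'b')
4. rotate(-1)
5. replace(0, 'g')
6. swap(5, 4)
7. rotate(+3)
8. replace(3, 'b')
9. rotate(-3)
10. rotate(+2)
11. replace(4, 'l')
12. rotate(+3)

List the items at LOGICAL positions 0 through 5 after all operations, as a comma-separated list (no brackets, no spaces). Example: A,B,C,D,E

Answer: E,l,B,A,D,F

Derivation:
After op 1 (swap(2, 0)): offset=0, physical=[C,B,A,D,E,F], logical=[C,B,A,D,E,F]
After op 2 (rotate(+1)): offset=1, physical=[C,B,A,D,E,F], logical=[B,A,D,E,F,C]
After op 3 (replace(5, 'b')): offset=1, physical=[b,B,A,D,E,F], logical=[B,A,D,E,F,b]
After op 4 (rotate(-1)): offset=0, physical=[b,B,A,D,E,F], logical=[b,B,A,D,E,F]
After op 5 (replace(0, 'g')): offset=0, physical=[g,B,A,D,E,F], logical=[g,B,A,D,E,F]
After op 6 (swap(5, 4)): offset=0, physical=[g,B,A,D,F,E], logical=[g,B,A,D,F,E]
After op 7 (rotate(+3)): offset=3, physical=[g,B,A,D,F,E], logical=[D,F,E,g,B,A]
After op 8 (replace(3, 'b')): offset=3, physical=[b,B,A,D,F,E], logical=[D,F,E,b,B,A]
After op 9 (rotate(-3)): offset=0, physical=[b,B,A,D,F,E], logical=[b,B,A,D,F,E]
After op 10 (rotate(+2)): offset=2, physical=[b,B,A,D,F,E], logical=[A,D,F,E,b,B]
After op 11 (replace(4, 'l')): offset=2, physical=[l,B,A,D,F,E], logical=[A,D,F,E,l,B]
After op 12 (rotate(+3)): offset=5, physical=[l,B,A,D,F,E], logical=[E,l,B,A,D,F]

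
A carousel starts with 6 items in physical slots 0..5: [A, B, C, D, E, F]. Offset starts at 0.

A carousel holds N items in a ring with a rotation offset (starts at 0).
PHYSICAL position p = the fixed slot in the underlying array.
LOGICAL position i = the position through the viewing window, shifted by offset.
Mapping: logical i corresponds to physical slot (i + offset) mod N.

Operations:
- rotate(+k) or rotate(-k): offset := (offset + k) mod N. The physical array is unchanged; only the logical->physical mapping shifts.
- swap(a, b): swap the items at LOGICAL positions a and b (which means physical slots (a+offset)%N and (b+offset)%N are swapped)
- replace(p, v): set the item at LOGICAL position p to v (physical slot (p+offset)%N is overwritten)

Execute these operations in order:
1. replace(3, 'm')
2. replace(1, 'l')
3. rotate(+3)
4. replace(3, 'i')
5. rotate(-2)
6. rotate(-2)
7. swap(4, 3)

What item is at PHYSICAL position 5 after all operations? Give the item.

After op 1 (replace(3, 'm')): offset=0, physical=[A,B,C,m,E,F], logical=[A,B,C,m,E,F]
After op 2 (replace(1, 'l')): offset=0, physical=[A,l,C,m,E,F], logical=[A,l,C,m,E,F]
After op 3 (rotate(+3)): offset=3, physical=[A,l,C,m,E,F], logical=[m,E,F,A,l,C]
After op 4 (replace(3, 'i')): offset=3, physical=[i,l,C,m,E,F], logical=[m,E,F,i,l,C]
After op 5 (rotate(-2)): offset=1, physical=[i,l,C,m,E,F], logical=[l,C,m,E,F,i]
After op 6 (rotate(-2)): offset=5, physical=[i,l,C,m,E,F], logical=[F,i,l,C,m,E]
After op 7 (swap(4, 3)): offset=5, physical=[i,l,m,C,E,F], logical=[F,i,l,m,C,E]

Answer: F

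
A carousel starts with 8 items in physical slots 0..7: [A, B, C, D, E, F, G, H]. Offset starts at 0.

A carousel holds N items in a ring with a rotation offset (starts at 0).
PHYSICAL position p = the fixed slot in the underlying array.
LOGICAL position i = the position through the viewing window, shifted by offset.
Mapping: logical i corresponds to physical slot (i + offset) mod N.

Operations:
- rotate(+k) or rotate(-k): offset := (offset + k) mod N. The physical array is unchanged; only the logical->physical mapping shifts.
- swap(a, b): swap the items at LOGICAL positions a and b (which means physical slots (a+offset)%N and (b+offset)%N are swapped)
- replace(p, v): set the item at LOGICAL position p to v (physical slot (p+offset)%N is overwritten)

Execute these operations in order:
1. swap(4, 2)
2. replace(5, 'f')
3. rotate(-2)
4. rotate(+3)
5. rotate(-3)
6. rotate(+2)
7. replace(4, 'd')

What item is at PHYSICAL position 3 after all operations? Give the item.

After op 1 (swap(4, 2)): offset=0, physical=[A,B,E,D,C,F,G,H], logical=[A,B,E,D,C,F,G,H]
After op 2 (replace(5, 'f')): offset=0, physical=[A,B,E,D,C,f,G,H], logical=[A,B,E,D,C,f,G,H]
After op 3 (rotate(-2)): offset=6, physical=[A,B,E,D,C,f,G,H], logical=[G,H,A,B,E,D,C,f]
After op 4 (rotate(+3)): offset=1, physical=[A,B,E,D,C,f,G,H], logical=[B,E,D,C,f,G,H,A]
After op 5 (rotate(-3)): offset=6, physical=[A,B,E,D,C,f,G,H], logical=[G,H,A,B,E,D,C,f]
After op 6 (rotate(+2)): offset=0, physical=[A,B,E,D,C,f,G,H], logical=[A,B,E,D,C,f,G,H]
After op 7 (replace(4, 'd')): offset=0, physical=[A,B,E,D,d,f,G,H], logical=[A,B,E,D,d,f,G,H]

Answer: D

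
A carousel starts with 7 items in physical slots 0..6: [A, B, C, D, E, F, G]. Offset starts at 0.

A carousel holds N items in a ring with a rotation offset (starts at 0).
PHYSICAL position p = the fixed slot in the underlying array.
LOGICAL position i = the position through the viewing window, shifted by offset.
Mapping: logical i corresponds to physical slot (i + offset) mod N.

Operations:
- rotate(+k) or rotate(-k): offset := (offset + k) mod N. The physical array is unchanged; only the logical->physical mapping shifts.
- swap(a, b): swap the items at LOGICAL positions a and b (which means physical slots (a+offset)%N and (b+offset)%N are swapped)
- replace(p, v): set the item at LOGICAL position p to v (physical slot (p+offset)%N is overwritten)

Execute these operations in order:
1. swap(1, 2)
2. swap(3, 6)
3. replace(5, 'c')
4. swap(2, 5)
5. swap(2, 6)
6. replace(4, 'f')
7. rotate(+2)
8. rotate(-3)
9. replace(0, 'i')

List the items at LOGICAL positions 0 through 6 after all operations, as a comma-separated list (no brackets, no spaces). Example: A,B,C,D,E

After op 1 (swap(1, 2)): offset=0, physical=[A,C,B,D,E,F,G], logical=[A,C,B,D,E,F,G]
After op 2 (swap(3, 6)): offset=0, physical=[A,C,B,G,E,F,D], logical=[A,C,B,G,E,F,D]
After op 3 (replace(5, 'c')): offset=0, physical=[A,C,B,G,E,c,D], logical=[A,C,B,G,E,c,D]
After op 4 (swap(2, 5)): offset=0, physical=[A,C,c,G,E,B,D], logical=[A,C,c,G,E,B,D]
After op 5 (swap(2, 6)): offset=0, physical=[A,C,D,G,E,B,c], logical=[A,C,D,G,E,B,c]
After op 6 (replace(4, 'f')): offset=0, physical=[A,C,D,G,f,B,c], logical=[A,C,D,G,f,B,c]
After op 7 (rotate(+2)): offset=2, physical=[A,C,D,G,f,B,c], logical=[D,G,f,B,c,A,C]
After op 8 (rotate(-3)): offset=6, physical=[A,C,D,G,f,B,c], logical=[c,A,C,D,G,f,B]
After op 9 (replace(0, 'i')): offset=6, physical=[A,C,D,G,f,B,i], logical=[i,A,C,D,G,f,B]

Answer: i,A,C,D,G,f,B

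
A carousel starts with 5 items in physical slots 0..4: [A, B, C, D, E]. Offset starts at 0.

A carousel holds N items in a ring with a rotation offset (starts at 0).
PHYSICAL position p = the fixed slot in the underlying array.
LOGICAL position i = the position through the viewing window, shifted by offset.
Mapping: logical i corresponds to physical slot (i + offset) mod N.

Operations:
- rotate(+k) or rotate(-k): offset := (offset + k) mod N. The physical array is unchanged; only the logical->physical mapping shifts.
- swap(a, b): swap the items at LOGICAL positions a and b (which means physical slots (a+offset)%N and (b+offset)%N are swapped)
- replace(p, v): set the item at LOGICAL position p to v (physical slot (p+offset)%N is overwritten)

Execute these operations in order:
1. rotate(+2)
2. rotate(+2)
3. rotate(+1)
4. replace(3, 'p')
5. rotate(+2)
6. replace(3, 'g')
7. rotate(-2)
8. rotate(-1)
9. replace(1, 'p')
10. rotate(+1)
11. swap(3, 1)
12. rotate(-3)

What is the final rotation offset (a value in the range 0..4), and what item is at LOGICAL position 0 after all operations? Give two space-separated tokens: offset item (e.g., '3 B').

Answer: 2 C

Derivation:
After op 1 (rotate(+2)): offset=2, physical=[A,B,C,D,E], logical=[C,D,E,A,B]
After op 2 (rotate(+2)): offset=4, physical=[A,B,C,D,E], logical=[E,A,B,C,D]
After op 3 (rotate(+1)): offset=0, physical=[A,B,C,D,E], logical=[A,B,C,D,E]
After op 4 (replace(3, 'p')): offset=0, physical=[A,B,C,p,E], logical=[A,B,C,p,E]
After op 5 (rotate(+2)): offset=2, physical=[A,B,C,p,E], logical=[C,p,E,A,B]
After op 6 (replace(3, 'g')): offset=2, physical=[g,B,C,p,E], logical=[C,p,E,g,B]
After op 7 (rotate(-2)): offset=0, physical=[g,B,C,p,E], logical=[g,B,C,p,E]
After op 8 (rotate(-1)): offset=4, physical=[g,B,C,p,E], logical=[E,g,B,C,p]
After op 9 (replace(1, 'p')): offset=4, physical=[p,B,C,p,E], logical=[E,p,B,C,p]
After op 10 (rotate(+1)): offset=0, physical=[p,B,C,p,E], logical=[p,B,C,p,E]
After op 11 (swap(3, 1)): offset=0, physical=[p,p,C,B,E], logical=[p,p,C,B,E]
After op 12 (rotate(-3)): offset=2, physical=[p,p,C,B,E], logical=[C,B,E,p,p]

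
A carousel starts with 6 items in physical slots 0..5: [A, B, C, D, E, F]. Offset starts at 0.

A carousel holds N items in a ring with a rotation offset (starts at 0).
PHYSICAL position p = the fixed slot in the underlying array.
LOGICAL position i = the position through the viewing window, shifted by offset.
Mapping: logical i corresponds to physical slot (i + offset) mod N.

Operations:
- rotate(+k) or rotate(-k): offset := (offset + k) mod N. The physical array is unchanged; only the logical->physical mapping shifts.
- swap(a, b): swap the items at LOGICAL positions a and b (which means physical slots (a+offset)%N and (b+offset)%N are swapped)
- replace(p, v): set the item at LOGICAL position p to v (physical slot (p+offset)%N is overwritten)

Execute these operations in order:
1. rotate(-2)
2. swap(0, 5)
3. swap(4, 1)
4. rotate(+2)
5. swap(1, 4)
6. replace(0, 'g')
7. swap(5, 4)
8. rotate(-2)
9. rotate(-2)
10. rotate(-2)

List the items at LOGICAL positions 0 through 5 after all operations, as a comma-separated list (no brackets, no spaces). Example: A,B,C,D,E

After op 1 (rotate(-2)): offset=4, physical=[A,B,C,D,E,F], logical=[E,F,A,B,C,D]
After op 2 (swap(0, 5)): offset=4, physical=[A,B,C,E,D,F], logical=[D,F,A,B,C,E]
After op 3 (swap(4, 1)): offset=4, physical=[A,B,F,E,D,C], logical=[D,C,A,B,F,E]
After op 4 (rotate(+2)): offset=0, physical=[A,B,F,E,D,C], logical=[A,B,F,E,D,C]
After op 5 (swap(1, 4)): offset=0, physical=[A,D,F,E,B,C], logical=[A,D,F,E,B,C]
After op 6 (replace(0, 'g')): offset=0, physical=[g,D,F,E,B,C], logical=[g,D,F,E,B,C]
After op 7 (swap(5, 4)): offset=0, physical=[g,D,F,E,C,B], logical=[g,D,F,E,C,B]
After op 8 (rotate(-2)): offset=4, physical=[g,D,F,E,C,B], logical=[C,B,g,D,F,E]
After op 9 (rotate(-2)): offset=2, physical=[g,D,F,E,C,B], logical=[F,E,C,B,g,D]
After op 10 (rotate(-2)): offset=0, physical=[g,D,F,E,C,B], logical=[g,D,F,E,C,B]

Answer: g,D,F,E,C,B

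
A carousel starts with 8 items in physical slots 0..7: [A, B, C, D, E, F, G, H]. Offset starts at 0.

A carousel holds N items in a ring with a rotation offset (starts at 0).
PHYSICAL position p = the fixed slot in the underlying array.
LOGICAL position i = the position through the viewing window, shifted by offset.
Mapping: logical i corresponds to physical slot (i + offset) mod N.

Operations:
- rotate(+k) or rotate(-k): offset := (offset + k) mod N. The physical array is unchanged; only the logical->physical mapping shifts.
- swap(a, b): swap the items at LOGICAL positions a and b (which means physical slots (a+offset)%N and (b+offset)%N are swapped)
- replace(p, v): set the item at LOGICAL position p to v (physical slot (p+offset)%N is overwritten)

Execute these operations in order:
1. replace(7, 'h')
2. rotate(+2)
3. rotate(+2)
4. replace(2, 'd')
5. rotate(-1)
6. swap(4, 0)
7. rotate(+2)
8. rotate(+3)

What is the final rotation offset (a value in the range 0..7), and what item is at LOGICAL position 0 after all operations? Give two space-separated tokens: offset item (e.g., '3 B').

After op 1 (replace(7, 'h')): offset=0, physical=[A,B,C,D,E,F,G,h], logical=[A,B,C,D,E,F,G,h]
After op 2 (rotate(+2)): offset=2, physical=[A,B,C,D,E,F,G,h], logical=[C,D,E,F,G,h,A,B]
After op 3 (rotate(+2)): offset=4, physical=[A,B,C,D,E,F,G,h], logical=[E,F,G,h,A,B,C,D]
After op 4 (replace(2, 'd')): offset=4, physical=[A,B,C,D,E,F,d,h], logical=[E,F,d,h,A,B,C,D]
After op 5 (rotate(-1)): offset=3, physical=[A,B,C,D,E,F,d,h], logical=[D,E,F,d,h,A,B,C]
After op 6 (swap(4, 0)): offset=3, physical=[A,B,C,h,E,F,d,D], logical=[h,E,F,d,D,A,B,C]
After op 7 (rotate(+2)): offset=5, physical=[A,B,C,h,E,F,d,D], logical=[F,d,D,A,B,C,h,E]
After op 8 (rotate(+3)): offset=0, physical=[A,B,C,h,E,F,d,D], logical=[A,B,C,h,E,F,d,D]

Answer: 0 A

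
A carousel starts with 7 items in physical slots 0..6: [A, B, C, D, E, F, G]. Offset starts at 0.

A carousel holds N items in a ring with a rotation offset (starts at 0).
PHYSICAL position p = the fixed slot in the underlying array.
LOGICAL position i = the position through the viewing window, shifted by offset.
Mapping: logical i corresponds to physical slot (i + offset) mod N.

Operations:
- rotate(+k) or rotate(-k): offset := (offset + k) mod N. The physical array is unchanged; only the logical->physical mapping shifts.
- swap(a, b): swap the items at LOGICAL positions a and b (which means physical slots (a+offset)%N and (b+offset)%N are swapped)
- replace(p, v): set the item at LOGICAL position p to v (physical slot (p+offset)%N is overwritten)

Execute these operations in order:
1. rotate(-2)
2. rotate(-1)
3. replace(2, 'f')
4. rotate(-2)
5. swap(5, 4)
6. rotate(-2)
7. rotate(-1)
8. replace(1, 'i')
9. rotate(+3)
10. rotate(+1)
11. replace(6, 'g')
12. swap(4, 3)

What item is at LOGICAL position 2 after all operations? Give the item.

After op 1 (rotate(-2)): offset=5, physical=[A,B,C,D,E,F,G], logical=[F,G,A,B,C,D,E]
After op 2 (rotate(-1)): offset=4, physical=[A,B,C,D,E,F,G], logical=[E,F,G,A,B,C,D]
After op 3 (replace(2, 'f')): offset=4, physical=[A,B,C,D,E,F,f], logical=[E,F,f,A,B,C,D]
After op 4 (rotate(-2)): offset=2, physical=[A,B,C,D,E,F,f], logical=[C,D,E,F,f,A,B]
After op 5 (swap(5, 4)): offset=2, physical=[f,B,C,D,E,F,A], logical=[C,D,E,F,A,f,B]
After op 6 (rotate(-2)): offset=0, physical=[f,B,C,D,E,F,A], logical=[f,B,C,D,E,F,A]
After op 7 (rotate(-1)): offset=6, physical=[f,B,C,D,E,F,A], logical=[A,f,B,C,D,E,F]
After op 8 (replace(1, 'i')): offset=6, physical=[i,B,C,D,E,F,A], logical=[A,i,B,C,D,E,F]
After op 9 (rotate(+3)): offset=2, physical=[i,B,C,D,E,F,A], logical=[C,D,E,F,A,i,B]
After op 10 (rotate(+1)): offset=3, physical=[i,B,C,D,E,F,A], logical=[D,E,F,A,i,B,C]
After op 11 (replace(6, 'g')): offset=3, physical=[i,B,g,D,E,F,A], logical=[D,E,F,A,i,B,g]
After op 12 (swap(4, 3)): offset=3, physical=[A,B,g,D,E,F,i], logical=[D,E,F,i,A,B,g]

Answer: F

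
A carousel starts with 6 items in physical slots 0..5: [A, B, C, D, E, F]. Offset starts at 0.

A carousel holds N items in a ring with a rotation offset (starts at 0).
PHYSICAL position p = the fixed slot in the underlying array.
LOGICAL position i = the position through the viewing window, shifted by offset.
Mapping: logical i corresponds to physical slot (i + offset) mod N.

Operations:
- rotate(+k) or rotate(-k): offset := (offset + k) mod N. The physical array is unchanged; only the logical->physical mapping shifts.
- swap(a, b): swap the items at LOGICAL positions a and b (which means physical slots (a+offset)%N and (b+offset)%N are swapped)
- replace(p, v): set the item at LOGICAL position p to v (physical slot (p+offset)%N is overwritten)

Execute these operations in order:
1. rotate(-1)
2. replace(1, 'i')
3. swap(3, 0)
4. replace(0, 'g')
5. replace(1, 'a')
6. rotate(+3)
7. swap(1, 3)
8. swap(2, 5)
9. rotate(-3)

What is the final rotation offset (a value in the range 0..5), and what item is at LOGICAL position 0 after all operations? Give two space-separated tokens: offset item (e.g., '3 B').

After op 1 (rotate(-1)): offset=5, physical=[A,B,C,D,E,F], logical=[F,A,B,C,D,E]
After op 2 (replace(1, 'i')): offset=5, physical=[i,B,C,D,E,F], logical=[F,i,B,C,D,E]
After op 3 (swap(3, 0)): offset=5, physical=[i,B,F,D,E,C], logical=[C,i,B,F,D,E]
After op 4 (replace(0, 'g')): offset=5, physical=[i,B,F,D,E,g], logical=[g,i,B,F,D,E]
After op 5 (replace(1, 'a')): offset=5, physical=[a,B,F,D,E,g], logical=[g,a,B,F,D,E]
After op 6 (rotate(+3)): offset=2, physical=[a,B,F,D,E,g], logical=[F,D,E,g,a,B]
After op 7 (swap(1, 3)): offset=2, physical=[a,B,F,g,E,D], logical=[F,g,E,D,a,B]
After op 8 (swap(2, 5)): offset=2, physical=[a,E,F,g,B,D], logical=[F,g,B,D,a,E]
After op 9 (rotate(-3)): offset=5, physical=[a,E,F,g,B,D], logical=[D,a,E,F,g,B]

Answer: 5 D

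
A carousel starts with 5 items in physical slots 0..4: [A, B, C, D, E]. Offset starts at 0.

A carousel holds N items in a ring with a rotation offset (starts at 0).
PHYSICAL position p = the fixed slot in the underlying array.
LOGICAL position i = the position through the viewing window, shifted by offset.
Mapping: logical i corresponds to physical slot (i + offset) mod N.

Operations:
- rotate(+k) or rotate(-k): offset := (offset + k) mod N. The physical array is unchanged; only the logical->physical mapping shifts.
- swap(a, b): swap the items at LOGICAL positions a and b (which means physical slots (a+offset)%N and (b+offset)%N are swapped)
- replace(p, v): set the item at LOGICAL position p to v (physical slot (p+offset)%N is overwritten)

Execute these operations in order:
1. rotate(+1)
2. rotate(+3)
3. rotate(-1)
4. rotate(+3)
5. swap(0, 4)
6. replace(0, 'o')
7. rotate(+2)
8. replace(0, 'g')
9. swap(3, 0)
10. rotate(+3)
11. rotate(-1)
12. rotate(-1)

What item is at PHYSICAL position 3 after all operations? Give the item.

After op 1 (rotate(+1)): offset=1, physical=[A,B,C,D,E], logical=[B,C,D,E,A]
After op 2 (rotate(+3)): offset=4, physical=[A,B,C,D,E], logical=[E,A,B,C,D]
After op 3 (rotate(-1)): offset=3, physical=[A,B,C,D,E], logical=[D,E,A,B,C]
After op 4 (rotate(+3)): offset=1, physical=[A,B,C,D,E], logical=[B,C,D,E,A]
After op 5 (swap(0, 4)): offset=1, physical=[B,A,C,D,E], logical=[A,C,D,E,B]
After op 6 (replace(0, 'o')): offset=1, physical=[B,o,C,D,E], logical=[o,C,D,E,B]
After op 7 (rotate(+2)): offset=3, physical=[B,o,C,D,E], logical=[D,E,B,o,C]
After op 8 (replace(0, 'g')): offset=3, physical=[B,o,C,g,E], logical=[g,E,B,o,C]
After op 9 (swap(3, 0)): offset=3, physical=[B,g,C,o,E], logical=[o,E,B,g,C]
After op 10 (rotate(+3)): offset=1, physical=[B,g,C,o,E], logical=[g,C,o,E,B]
After op 11 (rotate(-1)): offset=0, physical=[B,g,C,o,E], logical=[B,g,C,o,E]
After op 12 (rotate(-1)): offset=4, physical=[B,g,C,o,E], logical=[E,B,g,C,o]

Answer: o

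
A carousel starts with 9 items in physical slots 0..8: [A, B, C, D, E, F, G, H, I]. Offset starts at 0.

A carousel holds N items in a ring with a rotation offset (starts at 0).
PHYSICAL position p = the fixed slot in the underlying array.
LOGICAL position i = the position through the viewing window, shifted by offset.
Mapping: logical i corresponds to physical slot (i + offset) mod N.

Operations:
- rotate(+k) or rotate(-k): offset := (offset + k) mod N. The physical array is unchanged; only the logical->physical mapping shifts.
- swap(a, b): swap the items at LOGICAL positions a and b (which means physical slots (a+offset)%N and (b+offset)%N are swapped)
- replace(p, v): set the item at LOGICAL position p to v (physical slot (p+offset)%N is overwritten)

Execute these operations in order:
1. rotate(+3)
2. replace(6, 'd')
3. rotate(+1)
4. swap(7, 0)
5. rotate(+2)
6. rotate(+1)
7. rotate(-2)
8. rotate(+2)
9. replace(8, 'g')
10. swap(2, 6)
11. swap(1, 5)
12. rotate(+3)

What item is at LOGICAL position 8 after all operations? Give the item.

Answer: C

Derivation:
After op 1 (rotate(+3)): offset=3, physical=[A,B,C,D,E,F,G,H,I], logical=[D,E,F,G,H,I,A,B,C]
After op 2 (replace(6, 'd')): offset=3, physical=[d,B,C,D,E,F,G,H,I], logical=[D,E,F,G,H,I,d,B,C]
After op 3 (rotate(+1)): offset=4, physical=[d,B,C,D,E,F,G,H,I], logical=[E,F,G,H,I,d,B,C,D]
After op 4 (swap(7, 0)): offset=4, physical=[d,B,E,D,C,F,G,H,I], logical=[C,F,G,H,I,d,B,E,D]
After op 5 (rotate(+2)): offset=6, physical=[d,B,E,D,C,F,G,H,I], logical=[G,H,I,d,B,E,D,C,F]
After op 6 (rotate(+1)): offset=7, physical=[d,B,E,D,C,F,G,H,I], logical=[H,I,d,B,E,D,C,F,G]
After op 7 (rotate(-2)): offset=5, physical=[d,B,E,D,C,F,G,H,I], logical=[F,G,H,I,d,B,E,D,C]
After op 8 (rotate(+2)): offset=7, physical=[d,B,E,D,C,F,G,H,I], logical=[H,I,d,B,E,D,C,F,G]
After op 9 (replace(8, 'g')): offset=7, physical=[d,B,E,D,C,F,g,H,I], logical=[H,I,d,B,E,D,C,F,g]
After op 10 (swap(2, 6)): offset=7, physical=[C,B,E,D,d,F,g,H,I], logical=[H,I,C,B,E,D,d,F,g]
After op 11 (swap(1, 5)): offset=7, physical=[C,B,E,I,d,F,g,H,D], logical=[H,D,C,B,E,I,d,F,g]
After op 12 (rotate(+3)): offset=1, physical=[C,B,E,I,d,F,g,H,D], logical=[B,E,I,d,F,g,H,D,C]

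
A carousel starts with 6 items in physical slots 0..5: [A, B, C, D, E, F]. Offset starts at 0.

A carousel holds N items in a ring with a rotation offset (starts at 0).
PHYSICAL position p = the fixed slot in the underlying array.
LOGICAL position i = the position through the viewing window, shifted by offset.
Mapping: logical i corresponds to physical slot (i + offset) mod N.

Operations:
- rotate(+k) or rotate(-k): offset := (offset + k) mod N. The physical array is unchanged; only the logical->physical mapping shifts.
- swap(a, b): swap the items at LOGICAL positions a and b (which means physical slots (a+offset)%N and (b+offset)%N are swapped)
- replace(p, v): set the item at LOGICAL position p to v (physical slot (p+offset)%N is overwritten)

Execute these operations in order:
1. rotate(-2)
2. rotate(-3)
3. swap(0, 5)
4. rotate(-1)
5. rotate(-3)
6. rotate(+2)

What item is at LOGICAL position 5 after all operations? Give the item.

After op 1 (rotate(-2)): offset=4, physical=[A,B,C,D,E,F], logical=[E,F,A,B,C,D]
After op 2 (rotate(-3)): offset=1, physical=[A,B,C,D,E,F], logical=[B,C,D,E,F,A]
After op 3 (swap(0, 5)): offset=1, physical=[B,A,C,D,E,F], logical=[A,C,D,E,F,B]
After op 4 (rotate(-1)): offset=0, physical=[B,A,C,D,E,F], logical=[B,A,C,D,E,F]
After op 5 (rotate(-3)): offset=3, physical=[B,A,C,D,E,F], logical=[D,E,F,B,A,C]
After op 6 (rotate(+2)): offset=5, physical=[B,A,C,D,E,F], logical=[F,B,A,C,D,E]

Answer: E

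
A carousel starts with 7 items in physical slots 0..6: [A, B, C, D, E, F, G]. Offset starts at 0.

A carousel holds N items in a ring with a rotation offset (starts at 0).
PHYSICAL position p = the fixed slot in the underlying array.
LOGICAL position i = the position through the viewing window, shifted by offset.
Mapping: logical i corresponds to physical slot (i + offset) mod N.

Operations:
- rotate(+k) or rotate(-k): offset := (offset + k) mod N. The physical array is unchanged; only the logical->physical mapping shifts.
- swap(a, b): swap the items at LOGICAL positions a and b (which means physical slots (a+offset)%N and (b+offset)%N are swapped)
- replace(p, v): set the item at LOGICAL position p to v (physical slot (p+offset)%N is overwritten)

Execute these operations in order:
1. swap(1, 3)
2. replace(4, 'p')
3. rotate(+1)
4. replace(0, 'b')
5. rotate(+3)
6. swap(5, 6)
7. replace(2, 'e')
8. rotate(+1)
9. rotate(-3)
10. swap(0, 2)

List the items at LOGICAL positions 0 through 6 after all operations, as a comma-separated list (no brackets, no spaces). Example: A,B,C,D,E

Answer: p,C,B,F,e,A,b

Derivation:
After op 1 (swap(1, 3)): offset=0, physical=[A,D,C,B,E,F,G], logical=[A,D,C,B,E,F,G]
After op 2 (replace(4, 'p')): offset=0, physical=[A,D,C,B,p,F,G], logical=[A,D,C,B,p,F,G]
After op 3 (rotate(+1)): offset=1, physical=[A,D,C,B,p,F,G], logical=[D,C,B,p,F,G,A]
After op 4 (replace(0, 'b')): offset=1, physical=[A,b,C,B,p,F,G], logical=[b,C,B,p,F,G,A]
After op 5 (rotate(+3)): offset=4, physical=[A,b,C,B,p,F,G], logical=[p,F,G,A,b,C,B]
After op 6 (swap(5, 6)): offset=4, physical=[A,b,B,C,p,F,G], logical=[p,F,G,A,b,B,C]
After op 7 (replace(2, 'e')): offset=4, physical=[A,b,B,C,p,F,e], logical=[p,F,e,A,b,B,C]
After op 8 (rotate(+1)): offset=5, physical=[A,b,B,C,p,F,e], logical=[F,e,A,b,B,C,p]
After op 9 (rotate(-3)): offset=2, physical=[A,b,B,C,p,F,e], logical=[B,C,p,F,e,A,b]
After op 10 (swap(0, 2)): offset=2, physical=[A,b,p,C,B,F,e], logical=[p,C,B,F,e,A,b]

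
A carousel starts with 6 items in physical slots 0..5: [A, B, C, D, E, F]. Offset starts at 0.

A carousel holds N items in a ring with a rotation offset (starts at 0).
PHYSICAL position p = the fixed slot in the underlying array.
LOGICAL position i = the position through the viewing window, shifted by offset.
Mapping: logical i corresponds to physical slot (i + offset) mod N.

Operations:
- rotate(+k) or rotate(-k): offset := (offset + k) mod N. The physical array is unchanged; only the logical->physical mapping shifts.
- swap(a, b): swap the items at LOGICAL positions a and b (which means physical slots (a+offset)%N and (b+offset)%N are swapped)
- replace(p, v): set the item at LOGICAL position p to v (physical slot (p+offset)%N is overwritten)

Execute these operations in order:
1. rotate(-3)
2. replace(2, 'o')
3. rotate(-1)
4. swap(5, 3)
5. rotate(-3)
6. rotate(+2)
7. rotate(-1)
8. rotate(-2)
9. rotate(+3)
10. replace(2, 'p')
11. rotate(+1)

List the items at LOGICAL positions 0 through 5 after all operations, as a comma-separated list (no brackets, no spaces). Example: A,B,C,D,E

Answer: C,p,E,B,A,o

Derivation:
After op 1 (rotate(-3)): offset=3, physical=[A,B,C,D,E,F], logical=[D,E,F,A,B,C]
After op 2 (replace(2, 'o')): offset=3, physical=[A,B,C,D,E,o], logical=[D,E,o,A,B,C]
After op 3 (rotate(-1)): offset=2, physical=[A,B,C,D,E,o], logical=[C,D,E,o,A,B]
After op 4 (swap(5, 3)): offset=2, physical=[A,o,C,D,E,B], logical=[C,D,E,B,A,o]
After op 5 (rotate(-3)): offset=5, physical=[A,o,C,D,E,B], logical=[B,A,o,C,D,E]
After op 6 (rotate(+2)): offset=1, physical=[A,o,C,D,E,B], logical=[o,C,D,E,B,A]
After op 7 (rotate(-1)): offset=0, physical=[A,o,C,D,E,B], logical=[A,o,C,D,E,B]
After op 8 (rotate(-2)): offset=4, physical=[A,o,C,D,E,B], logical=[E,B,A,o,C,D]
After op 9 (rotate(+3)): offset=1, physical=[A,o,C,D,E,B], logical=[o,C,D,E,B,A]
After op 10 (replace(2, 'p')): offset=1, physical=[A,o,C,p,E,B], logical=[o,C,p,E,B,A]
After op 11 (rotate(+1)): offset=2, physical=[A,o,C,p,E,B], logical=[C,p,E,B,A,o]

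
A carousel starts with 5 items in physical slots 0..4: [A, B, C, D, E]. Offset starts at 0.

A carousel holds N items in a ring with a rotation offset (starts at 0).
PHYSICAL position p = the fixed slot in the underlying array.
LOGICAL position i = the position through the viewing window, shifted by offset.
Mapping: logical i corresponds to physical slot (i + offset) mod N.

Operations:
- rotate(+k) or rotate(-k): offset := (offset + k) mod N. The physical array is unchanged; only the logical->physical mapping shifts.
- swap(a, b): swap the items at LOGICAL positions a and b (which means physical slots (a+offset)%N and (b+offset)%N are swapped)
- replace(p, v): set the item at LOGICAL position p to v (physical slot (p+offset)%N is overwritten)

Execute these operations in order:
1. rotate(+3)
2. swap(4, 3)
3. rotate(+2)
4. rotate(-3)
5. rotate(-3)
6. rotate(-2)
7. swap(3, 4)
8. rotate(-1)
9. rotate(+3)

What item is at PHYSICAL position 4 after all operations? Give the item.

After op 1 (rotate(+3)): offset=3, physical=[A,B,C,D,E], logical=[D,E,A,B,C]
After op 2 (swap(4, 3)): offset=3, physical=[A,C,B,D,E], logical=[D,E,A,C,B]
After op 3 (rotate(+2)): offset=0, physical=[A,C,B,D,E], logical=[A,C,B,D,E]
After op 4 (rotate(-3)): offset=2, physical=[A,C,B,D,E], logical=[B,D,E,A,C]
After op 5 (rotate(-3)): offset=4, physical=[A,C,B,D,E], logical=[E,A,C,B,D]
After op 6 (rotate(-2)): offset=2, physical=[A,C,B,D,E], logical=[B,D,E,A,C]
After op 7 (swap(3, 4)): offset=2, physical=[C,A,B,D,E], logical=[B,D,E,C,A]
After op 8 (rotate(-1)): offset=1, physical=[C,A,B,D,E], logical=[A,B,D,E,C]
After op 9 (rotate(+3)): offset=4, physical=[C,A,B,D,E], logical=[E,C,A,B,D]

Answer: E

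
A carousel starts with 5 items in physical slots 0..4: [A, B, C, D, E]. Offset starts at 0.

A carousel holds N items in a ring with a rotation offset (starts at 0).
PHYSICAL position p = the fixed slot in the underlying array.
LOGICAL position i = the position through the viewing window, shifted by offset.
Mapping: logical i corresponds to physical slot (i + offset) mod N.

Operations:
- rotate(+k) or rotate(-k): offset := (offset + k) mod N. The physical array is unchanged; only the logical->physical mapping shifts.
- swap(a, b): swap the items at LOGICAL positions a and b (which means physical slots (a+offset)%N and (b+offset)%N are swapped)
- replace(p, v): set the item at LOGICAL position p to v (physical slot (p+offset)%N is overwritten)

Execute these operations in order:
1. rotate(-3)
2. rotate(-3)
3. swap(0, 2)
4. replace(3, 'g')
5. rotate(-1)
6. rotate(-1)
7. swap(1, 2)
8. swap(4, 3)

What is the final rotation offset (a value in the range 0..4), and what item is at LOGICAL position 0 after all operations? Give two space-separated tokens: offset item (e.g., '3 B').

After op 1 (rotate(-3)): offset=2, physical=[A,B,C,D,E], logical=[C,D,E,A,B]
After op 2 (rotate(-3)): offset=4, physical=[A,B,C,D,E], logical=[E,A,B,C,D]
After op 3 (swap(0, 2)): offset=4, physical=[A,E,C,D,B], logical=[B,A,E,C,D]
After op 4 (replace(3, 'g')): offset=4, physical=[A,E,g,D,B], logical=[B,A,E,g,D]
After op 5 (rotate(-1)): offset=3, physical=[A,E,g,D,B], logical=[D,B,A,E,g]
After op 6 (rotate(-1)): offset=2, physical=[A,E,g,D,B], logical=[g,D,B,A,E]
After op 7 (swap(1, 2)): offset=2, physical=[A,E,g,B,D], logical=[g,B,D,A,E]
After op 8 (swap(4, 3)): offset=2, physical=[E,A,g,B,D], logical=[g,B,D,E,A]

Answer: 2 g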